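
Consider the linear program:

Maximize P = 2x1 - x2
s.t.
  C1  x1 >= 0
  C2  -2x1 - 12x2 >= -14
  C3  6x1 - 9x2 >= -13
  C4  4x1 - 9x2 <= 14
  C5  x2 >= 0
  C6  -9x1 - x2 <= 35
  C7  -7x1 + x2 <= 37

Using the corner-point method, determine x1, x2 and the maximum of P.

Corner points and P = 2x1 - x2:
  (0, 7/6) → P = -7/6
  (0, 0) → P = 0
  (49/11, 14/33) → P = 280/33
  (7/2, 0) → P = 7

x1 = 49/11, x2 = 14/33, maximum P = 280/33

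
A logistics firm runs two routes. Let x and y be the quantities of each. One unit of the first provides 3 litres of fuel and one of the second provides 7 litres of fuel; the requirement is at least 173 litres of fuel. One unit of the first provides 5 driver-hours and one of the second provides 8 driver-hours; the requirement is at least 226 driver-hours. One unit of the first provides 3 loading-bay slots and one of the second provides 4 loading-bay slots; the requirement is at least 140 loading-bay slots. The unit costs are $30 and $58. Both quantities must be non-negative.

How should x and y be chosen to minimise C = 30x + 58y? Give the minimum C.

Feasible corners and C = 30x + 58y:
  (0, 35) → C = 2030
  (173/3, 0) → C = 1730
  (32, 11) → C = 1598
The feasible region is unbounded (it extends along (0, 1), (1, 0)), but C strictly increases along every unbounded feasible direction, so there is no improving ray and the minimum is attained at a vertex.

The binding constraints are 3x + 7y = 173 and 3x + 4y = 140.
Solving simultaneously gives x = 32, y = 11.

x = 32, y = 11, minimum C = 1598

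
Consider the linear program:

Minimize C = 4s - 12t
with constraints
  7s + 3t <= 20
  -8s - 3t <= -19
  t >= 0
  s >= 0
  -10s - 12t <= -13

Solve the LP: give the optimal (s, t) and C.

Feasible corners and C = 4s - 12t:
  (20/7, 0) → C = 80/7
  (0, 20/3) → C = -80
  (19/8, 0) → C = 19/2
  (0, 19/3) → C = -76

The optimum lies where 7s + 3t = 20 and s = 0.
Solving simultaneously gives s = 0, t = 20/3.

s = 0, t = 20/3, minimum C = -80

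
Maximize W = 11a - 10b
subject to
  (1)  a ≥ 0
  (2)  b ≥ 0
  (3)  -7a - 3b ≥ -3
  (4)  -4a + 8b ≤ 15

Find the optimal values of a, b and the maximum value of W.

Feasible corners and W = 11a - 10b:
  (0, 0) → W = 0
  (0, 1) → W = -10
  (3/7, 0) → W = 33/7

The optimum lies where b = 0 and -7a - 3b = -3.
Solving simultaneously gives a = 3/7, b = 0.

a = 3/7, b = 0, maximum W = 33/7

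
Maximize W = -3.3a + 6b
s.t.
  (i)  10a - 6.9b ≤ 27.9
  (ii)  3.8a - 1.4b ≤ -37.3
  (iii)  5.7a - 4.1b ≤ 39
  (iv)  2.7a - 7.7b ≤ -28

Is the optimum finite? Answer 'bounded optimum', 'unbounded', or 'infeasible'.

unbounded

From the feasible point (-3543/364, 569/2548), moving in the direction (1.4, 3.8) keeps every constraint satisfied while W increases without bound.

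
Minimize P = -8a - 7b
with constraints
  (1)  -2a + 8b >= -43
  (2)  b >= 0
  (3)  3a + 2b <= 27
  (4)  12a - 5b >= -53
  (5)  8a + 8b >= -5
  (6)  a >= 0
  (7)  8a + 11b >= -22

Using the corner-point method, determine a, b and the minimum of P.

Vertices and P = -8a - 7b:
  (9, 0) → P = -72
  (0, 0) → P = 0
  (29/39, 161/13) → P = -3613/39
  (0, 53/5) → P = -371/5

a = 29/39, b = 161/13, minimum P = -3613/39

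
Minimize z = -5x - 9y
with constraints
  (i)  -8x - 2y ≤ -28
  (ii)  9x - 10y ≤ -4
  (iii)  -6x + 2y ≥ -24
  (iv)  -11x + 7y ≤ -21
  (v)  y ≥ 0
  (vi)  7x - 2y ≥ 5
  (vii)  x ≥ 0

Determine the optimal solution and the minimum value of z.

x = 63/10, y = 69/10, minimum z = -468/5

Feasible corners and z = -5x - 9y:
  (124/21, 40/7) → z = -1700/21
  (238/47, 233/47) → z = -3287/47
  (63/10, 69/10) → z = -468/5

The optimum lies where -6x + 2y = -24 and -11x + 7y = -21.
Solving simultaneously gives x = 63/10, y = 69/10.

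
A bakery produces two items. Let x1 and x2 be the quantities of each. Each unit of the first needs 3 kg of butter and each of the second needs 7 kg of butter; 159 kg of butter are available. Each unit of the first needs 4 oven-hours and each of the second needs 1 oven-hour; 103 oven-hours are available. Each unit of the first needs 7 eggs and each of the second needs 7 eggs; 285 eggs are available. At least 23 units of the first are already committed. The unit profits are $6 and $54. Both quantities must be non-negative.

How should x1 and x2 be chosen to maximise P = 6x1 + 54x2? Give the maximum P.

Extreme points and P = 6x1 + 54x2:
  (103/4, 0) → P = 309/2
  (23, 0) → P = 138
  (23, 11) → P = 732

At the optimal vertex, 4x1 + x2 = 103 and x1 = 23.
Solving simultaneously gives x1 = 23, x2 = 11.

x1 = 23, x2 = 11, maximum P = 732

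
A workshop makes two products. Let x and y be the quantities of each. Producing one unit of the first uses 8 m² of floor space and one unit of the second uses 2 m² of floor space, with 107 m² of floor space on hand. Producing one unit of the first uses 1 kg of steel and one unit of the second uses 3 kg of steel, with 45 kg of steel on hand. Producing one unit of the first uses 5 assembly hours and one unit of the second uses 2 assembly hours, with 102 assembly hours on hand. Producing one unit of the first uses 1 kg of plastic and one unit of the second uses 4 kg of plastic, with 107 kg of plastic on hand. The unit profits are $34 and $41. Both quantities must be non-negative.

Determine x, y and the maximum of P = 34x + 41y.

Corner points and P = 34x + 41y:
  (0, 0) → P = 0
  (0, 15) → P = 615
  (107/8, 0) → P = 1819/4
  (21/2, 23/2) → P = 1657/2

x = 21/2, y = 23/2, maximum P = 1657/2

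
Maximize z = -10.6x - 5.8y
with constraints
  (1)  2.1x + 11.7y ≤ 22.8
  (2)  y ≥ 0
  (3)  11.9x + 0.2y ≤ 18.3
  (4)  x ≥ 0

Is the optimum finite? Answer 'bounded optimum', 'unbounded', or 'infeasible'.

bounded optimum

Extreme points and z = -10.6x - 5.8y:
  (6985/4627, 1109/661) → z = -595332/23135
  (0, 76/39) → z = -2204/195
  (183/119, 0) → z = -9699/595
  (0, 0) → z = 0
The feasible region has finitely many vertices and no improving ray; the maximum is 0 at (0, 0).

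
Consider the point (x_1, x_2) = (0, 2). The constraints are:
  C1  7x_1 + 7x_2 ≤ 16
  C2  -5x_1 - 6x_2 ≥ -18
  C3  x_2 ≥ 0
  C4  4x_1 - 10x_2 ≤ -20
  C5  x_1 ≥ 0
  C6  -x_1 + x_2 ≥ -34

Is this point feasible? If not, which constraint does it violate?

C1: 14 ≤ 16 ✓
C2: -12 ≥ -18 ✓
C3: 2 ≥ 0 ✓
C4: -20 ≤ -20 ✓
C5: 0 ≥ 0 ✓
C6: 2 ≥ -34 ✓

feasible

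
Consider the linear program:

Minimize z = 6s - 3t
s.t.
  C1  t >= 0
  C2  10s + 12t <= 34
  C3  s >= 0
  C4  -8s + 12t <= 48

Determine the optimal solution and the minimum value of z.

s = 0, t = 17/6, minimum z = -17/2

Vertices and z = 6s - 3t:
  (17/5, 0) → z = 102/5
  (0, 0) → z = 0
  (0, 17/6) → z = -17/2

The binding constraints are 10s + 12t = 34 and s = 0.
Solving simultaneously gives s = 0, t = 17/6.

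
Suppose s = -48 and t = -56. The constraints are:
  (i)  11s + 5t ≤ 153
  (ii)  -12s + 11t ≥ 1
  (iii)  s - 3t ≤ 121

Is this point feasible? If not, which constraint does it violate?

not feasible — violates (ii)

Constraint (ii): -12s + 11t = -40, which is not ≥ 1. All other constraints are satisfied.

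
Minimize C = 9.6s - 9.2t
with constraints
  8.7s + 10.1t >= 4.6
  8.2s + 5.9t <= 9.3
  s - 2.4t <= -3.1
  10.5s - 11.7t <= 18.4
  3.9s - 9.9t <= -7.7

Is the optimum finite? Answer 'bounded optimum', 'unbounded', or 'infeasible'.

From the feasible point (-2027/3098, 3157/3098), moving in the direction (-5.9, 8.2) keeps every constraint satisfied while C decreases without bound.

unbounded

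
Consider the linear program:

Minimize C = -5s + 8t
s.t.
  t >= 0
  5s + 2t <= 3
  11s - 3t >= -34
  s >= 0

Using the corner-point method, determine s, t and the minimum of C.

s = 3/5, t = 0, minimum C = -3

Feasible corners and C = -5s + 8t:
  (3/5, 0) → C = -3
  (0, 0) → C = 0
  (0, 3/2) → C = 12

The optimum lies where t = 0 and 5s + 2t = 3.
Solving simultaneously gives s = 3/5, t = 0.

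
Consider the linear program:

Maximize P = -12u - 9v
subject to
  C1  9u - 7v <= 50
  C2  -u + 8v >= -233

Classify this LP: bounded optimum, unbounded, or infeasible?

From the feasible point (-1231/65, -2047/65), moving in the direction (-8, -1) keeps every constraint satisfied while P increases without bound.

unbounded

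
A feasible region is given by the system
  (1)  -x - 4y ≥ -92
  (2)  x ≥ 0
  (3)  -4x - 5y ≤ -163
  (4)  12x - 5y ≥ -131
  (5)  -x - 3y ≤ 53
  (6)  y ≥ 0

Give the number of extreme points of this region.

Pairwise boundary intersections that survive every other constraint:
  (192/11, 205/11)
  (92, 0)
  (163/4, 0)

3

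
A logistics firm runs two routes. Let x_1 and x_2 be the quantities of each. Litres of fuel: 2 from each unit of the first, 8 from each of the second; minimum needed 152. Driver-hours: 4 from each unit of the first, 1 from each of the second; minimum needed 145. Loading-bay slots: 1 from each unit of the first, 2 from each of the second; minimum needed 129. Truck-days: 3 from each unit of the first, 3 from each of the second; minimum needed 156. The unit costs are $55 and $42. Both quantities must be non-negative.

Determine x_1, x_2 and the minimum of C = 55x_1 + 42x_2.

The feasible region is unbounded (it extends along (0, 1), (1, 0)), but C strictly increases along every unbounded feasible direction, so there is no improving ray and the minimum is attained at a vertex.

The binding constraints are 4x_1 + x_2 = 145 and x_1 + 2x_2 = 129.
Solving simultaneously gives x_1 = 23, x_2 = 53.

x_1 = 23, x_2 = 53, minimum C = 3491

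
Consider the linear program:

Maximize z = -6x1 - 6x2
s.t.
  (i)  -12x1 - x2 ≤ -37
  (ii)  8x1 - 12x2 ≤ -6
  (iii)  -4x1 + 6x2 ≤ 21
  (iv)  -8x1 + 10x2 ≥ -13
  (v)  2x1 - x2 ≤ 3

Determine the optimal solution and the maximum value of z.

x1 = 20/7, x2 = 19/7, maximum z = -234/7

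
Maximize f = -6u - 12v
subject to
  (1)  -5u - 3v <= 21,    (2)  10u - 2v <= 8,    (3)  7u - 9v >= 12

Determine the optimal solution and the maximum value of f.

Feasible corners and f = -6u - 12v:
  (-9/20, -25/4) → f = 777/10
  (-51/22, -69/22) → f = 567/11
  (12/19, -16/19) → f = 120/19

The optimum lies where -5u - 3v = 21 and 10u - 2v = 8.
Solving simultaneously gives u = -9/20, v = -25/4.

u = -9/20, v = -25/4, maximum f = 777/10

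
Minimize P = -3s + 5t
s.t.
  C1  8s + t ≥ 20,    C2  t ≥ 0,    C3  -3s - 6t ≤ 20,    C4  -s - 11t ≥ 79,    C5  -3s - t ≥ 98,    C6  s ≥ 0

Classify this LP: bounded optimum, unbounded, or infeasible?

infeasible

The boundaries -3s - t = 98 and s = 0 meet at (0, -98), but that point violates 8s + t ≥ 20. Every candidate vertex is excluded by some other constraint, so the feasible region is empty.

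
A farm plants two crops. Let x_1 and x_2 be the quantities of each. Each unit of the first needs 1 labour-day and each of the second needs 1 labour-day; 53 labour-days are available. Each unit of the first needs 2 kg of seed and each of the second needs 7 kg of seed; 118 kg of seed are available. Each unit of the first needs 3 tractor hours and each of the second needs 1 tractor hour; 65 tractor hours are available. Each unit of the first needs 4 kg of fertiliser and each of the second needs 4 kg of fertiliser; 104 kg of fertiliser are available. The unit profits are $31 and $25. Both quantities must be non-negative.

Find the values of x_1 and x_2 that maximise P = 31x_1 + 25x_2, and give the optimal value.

Feasible corners and P = 31x_1 + 25x_2:
  (0, 0) → P = 0
  (0, 118/7) → P = 2950/7
  (65/3, 0) → P = 2015/3
  (64/5, 66/5) → P = 3634/5
  (39/2, 13/2) → P = 767

The optimum lies where 3x_1 + x_2 = 65 and 4x_1 + 4x_2 = 104.
Solving simultaneously gives x_1 = 39/2, x_2 = 13/2.

x_1 = 39/2, x_2 = 13/2, maximum P = 767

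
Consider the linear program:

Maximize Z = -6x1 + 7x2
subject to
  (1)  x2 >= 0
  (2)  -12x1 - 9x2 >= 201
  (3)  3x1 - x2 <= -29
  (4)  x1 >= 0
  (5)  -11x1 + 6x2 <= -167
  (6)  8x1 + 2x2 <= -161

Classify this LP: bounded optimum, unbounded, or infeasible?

infeasible

The boundaries -11x1 + 6x2 = -167 and 8x1 + 2x2 = -161 meet at (-316/35, -3107/70), but that point violates x2 ≥ 0. Every candidate vertex is excluded by some other constraint, so the feasible region is empty.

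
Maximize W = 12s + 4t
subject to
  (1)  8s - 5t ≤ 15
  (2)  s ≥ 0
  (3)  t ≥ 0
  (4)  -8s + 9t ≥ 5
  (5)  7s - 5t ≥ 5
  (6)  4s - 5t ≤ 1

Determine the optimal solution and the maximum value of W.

Feasible corners and W = 12s + 4t:
  (5, 5) → W = 80
  (10, 13) → W = 172
  (70/23, 75/23) → W = 1140/23

s = 10, t = 13, maximum W = 172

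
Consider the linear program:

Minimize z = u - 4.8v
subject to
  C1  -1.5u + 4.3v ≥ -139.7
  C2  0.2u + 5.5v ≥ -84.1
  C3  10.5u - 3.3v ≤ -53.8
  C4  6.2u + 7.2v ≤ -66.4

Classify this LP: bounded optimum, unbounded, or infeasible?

unbounded

From the feasible point (-5213/531, -87229/5841), moving in the direction (-5.5, 0.2) keeps every constraint satisfied while z decreases without bound.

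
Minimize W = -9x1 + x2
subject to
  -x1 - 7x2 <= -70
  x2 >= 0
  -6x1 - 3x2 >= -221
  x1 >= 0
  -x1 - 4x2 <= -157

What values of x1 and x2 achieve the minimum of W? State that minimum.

x1 = 59/3, x2 = 103/3, minimum W = -428/3

Corner points and W = -9x1 + x2:
  (0, 221/3) → W = 221/3
  (59/3, 103/3) → W = -428/3
  (0, 157/4) → W = 157/4

The optimum lies where -6x1 - 3x2 = -221 and -x1 - 4x2 = -157.
Solving simultaneously gives x1 = 59/3, x2 = 103/3.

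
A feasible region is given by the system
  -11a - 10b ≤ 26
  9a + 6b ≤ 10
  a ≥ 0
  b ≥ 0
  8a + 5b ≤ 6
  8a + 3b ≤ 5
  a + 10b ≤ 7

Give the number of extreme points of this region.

Intersecting each pair of boundary lines and keeping only the points that satisfy every inequality leaves:
  (0, 0)
  (0, 7/10)
  (5/8, 0)
  (7/16, 1/2)
  (1/3, 2/3)

5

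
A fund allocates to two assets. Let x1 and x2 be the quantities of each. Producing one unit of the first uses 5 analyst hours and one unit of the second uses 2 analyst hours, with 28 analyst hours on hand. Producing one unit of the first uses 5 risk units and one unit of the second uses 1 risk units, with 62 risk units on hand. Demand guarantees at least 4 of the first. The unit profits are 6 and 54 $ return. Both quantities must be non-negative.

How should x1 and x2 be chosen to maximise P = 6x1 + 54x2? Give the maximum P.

x1 = 4, x2 = 4, maximum P = 240

The optimum lies where 5x1 + 2x2 = 28 and x1 = 4.
Solving simultaneously gives x1 = 4, x2 = 4.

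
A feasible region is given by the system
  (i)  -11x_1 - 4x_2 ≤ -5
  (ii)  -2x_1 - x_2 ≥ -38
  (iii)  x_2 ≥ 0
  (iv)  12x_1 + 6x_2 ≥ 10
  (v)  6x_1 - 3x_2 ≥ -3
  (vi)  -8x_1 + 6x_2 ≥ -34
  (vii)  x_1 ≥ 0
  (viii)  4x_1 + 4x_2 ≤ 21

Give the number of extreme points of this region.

Intersecting each pair of boundary lines and keeping only the points that satisfy every inequality leaves:
  (5/6, 0)
  (17/4, 0)
  (1/6, 4/3)
  (17/12, 23/6)
  (131/28, 4/7)

5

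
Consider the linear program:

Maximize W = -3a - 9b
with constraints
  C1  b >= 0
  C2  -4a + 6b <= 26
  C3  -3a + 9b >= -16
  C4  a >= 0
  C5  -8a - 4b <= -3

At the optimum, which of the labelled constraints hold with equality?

C1 and C5

Corner points and W = -3a - 9b:
  (16/3, 0) → W = -16
  (3/8, 0) → W = -9/8
  (0, 13/3) → W = -39
  (0, 3/4) → W = -27/4
The feasible region is unbounded (it extends along (3, 1), (3, 2)), but W strictly decreases along every unbounded feasible direction, so there is no improving ray and the maximum is attained at a vertex.

The maximum is at (3/8, 0). Substituting into each constraint, equality holds for C1 and C5; the remaining constraints have slack.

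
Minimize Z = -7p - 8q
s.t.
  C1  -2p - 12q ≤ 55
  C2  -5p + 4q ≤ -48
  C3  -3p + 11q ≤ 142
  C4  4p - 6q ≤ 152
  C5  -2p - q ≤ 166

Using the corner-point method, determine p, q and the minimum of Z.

p = 1262/13, q = 512/13, minimum Z = -12930/13

Corner points and Z = -7p - 8q:
  (89/17, -371/68) → Z = 7
  (249/10, -131/15) → Z = -3133/30
  (1096/43, 854/43) → Z = -14504/43
  (1262/13, 512/13) → Z = -12930/13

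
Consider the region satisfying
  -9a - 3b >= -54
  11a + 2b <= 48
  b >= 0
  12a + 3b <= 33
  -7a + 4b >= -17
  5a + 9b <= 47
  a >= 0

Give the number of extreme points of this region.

5

Pairwise boundary intersections that survive every other constraint:
  (17/7, 0)
  (0, 0)
  (61/23, 9/23)
  (52/31, 133/31)
  (0, 47/9)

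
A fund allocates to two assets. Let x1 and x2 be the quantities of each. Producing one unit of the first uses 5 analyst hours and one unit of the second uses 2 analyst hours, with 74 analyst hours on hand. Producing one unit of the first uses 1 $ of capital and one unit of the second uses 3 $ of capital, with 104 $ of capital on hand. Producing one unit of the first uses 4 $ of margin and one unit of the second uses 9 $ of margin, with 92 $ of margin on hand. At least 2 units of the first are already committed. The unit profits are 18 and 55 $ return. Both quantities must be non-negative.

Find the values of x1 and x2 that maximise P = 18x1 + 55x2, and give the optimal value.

At the optimal vertex, 4x1 + 9x2 = 92 and x1 = 2.
Solving simultaneously gives x1 = 2, x2 = 28/3.

x1 = 2, x2 = 28/3, maximum P = 1648/3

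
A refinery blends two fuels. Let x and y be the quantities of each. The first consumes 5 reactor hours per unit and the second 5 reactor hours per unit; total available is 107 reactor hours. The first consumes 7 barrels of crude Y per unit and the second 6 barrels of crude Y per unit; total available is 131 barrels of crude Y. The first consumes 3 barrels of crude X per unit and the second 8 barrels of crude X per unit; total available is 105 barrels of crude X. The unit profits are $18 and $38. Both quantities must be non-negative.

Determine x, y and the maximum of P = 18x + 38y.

At the optimal vertex, 7x + 6y = 131 and 3x + 8y = 105.
Solving simultaneously gives x = 11, y = 9.

x = 11, y = 9, maximum P = 540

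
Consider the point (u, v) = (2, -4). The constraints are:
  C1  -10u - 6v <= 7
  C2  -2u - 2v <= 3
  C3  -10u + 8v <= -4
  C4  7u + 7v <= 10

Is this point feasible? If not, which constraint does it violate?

Constraint C2: -2u - 2v = 4, which is not ≤ 3. All other constraints are satisfied.

not feasible — violates C2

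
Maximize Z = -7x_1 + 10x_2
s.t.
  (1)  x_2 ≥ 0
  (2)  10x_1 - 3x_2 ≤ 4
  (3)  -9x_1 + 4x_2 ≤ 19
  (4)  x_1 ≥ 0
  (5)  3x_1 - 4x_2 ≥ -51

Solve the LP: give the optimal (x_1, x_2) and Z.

x_1 = 169/31, x_2 = 522/31, maximum Z = 4037/31

Corner points and Z = -7x_1 + 10x_2:
  (2/5, 0) → Z = -14/5
  (0, 0) → Z = 0
  (169/31, 522/31) → Z = 4037/31
  (0, 19/4) → Z = 95/2
  (16/3, 67/4) → Z = 781/6

At the optimal vertex, 10x_1 - 3x_2 = 4 and 3x_1 - 4x_2 = -51.
Solving simultaneously gives x_1 = 169/31, x_2 = 522/31.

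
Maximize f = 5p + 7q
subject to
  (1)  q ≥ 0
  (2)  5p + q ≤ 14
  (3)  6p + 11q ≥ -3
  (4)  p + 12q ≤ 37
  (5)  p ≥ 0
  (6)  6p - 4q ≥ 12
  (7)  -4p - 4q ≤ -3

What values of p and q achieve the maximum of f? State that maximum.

Corner points and f = 5p + 7q:
  (14/5, 0) → f = 14
  (2, 0) → f = 10
  (34/13, 12/13) → f = 254/13

At the optimal vertex, 5p + q = 14 and 6p - 4q = 12.
Solving simultaneously gives p = 34/13, q = 12/13.

p = 34/13, q = 12/13, maximum f = 254/13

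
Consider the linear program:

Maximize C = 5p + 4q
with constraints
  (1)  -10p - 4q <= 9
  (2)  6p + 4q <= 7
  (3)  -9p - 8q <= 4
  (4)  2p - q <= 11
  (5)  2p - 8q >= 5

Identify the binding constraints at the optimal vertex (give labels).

(2) and (5)

Corner points and C = 5p + 4q:
  (51/14, -26/7) → C = 47/14
  (19/14, -2/7) → C = 79/14
  (84/25, -107/25) → C = -8/25
  (1/11, -53/88) → C = -43/22

The maximum is at (19/14, -2/7). Substituting into each constraint, equality holds for (2) and (5); the remaining constraints have slack.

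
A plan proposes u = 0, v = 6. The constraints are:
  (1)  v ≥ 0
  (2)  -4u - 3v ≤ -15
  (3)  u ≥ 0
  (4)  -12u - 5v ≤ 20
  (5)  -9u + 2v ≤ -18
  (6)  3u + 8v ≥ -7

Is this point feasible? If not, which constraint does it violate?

Constraint (5): -9u + 2v = 12, which is not ≤ -18. All other constraints are satisfied.

not feasible — violates (5)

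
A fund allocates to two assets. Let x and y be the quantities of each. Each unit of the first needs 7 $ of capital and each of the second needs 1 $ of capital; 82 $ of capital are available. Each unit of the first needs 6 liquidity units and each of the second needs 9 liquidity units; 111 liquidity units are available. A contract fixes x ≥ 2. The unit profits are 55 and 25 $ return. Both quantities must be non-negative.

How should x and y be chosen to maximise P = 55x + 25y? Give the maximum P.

Extreme points and P = 55x + 25y:
  (82/7, 0) → P = 4510/7
  (2, 0) → P = 110
  (11, 5) → P = 730
  (2, 11) → P = 385

x = 11, y = 5, maximum P = 730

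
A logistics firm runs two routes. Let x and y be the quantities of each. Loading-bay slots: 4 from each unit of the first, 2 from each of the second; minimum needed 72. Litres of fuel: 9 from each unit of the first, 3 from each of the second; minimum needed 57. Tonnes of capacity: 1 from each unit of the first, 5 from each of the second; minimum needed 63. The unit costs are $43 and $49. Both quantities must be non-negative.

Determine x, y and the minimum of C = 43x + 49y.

The feasible region is unbounded (it extends along (0, 1), (1, 0)), but C strictly increases along every unbounded feasible direction, so there is no improving ray and the minimum is attained at a vertex.

The optimum lies where 4x + 2y = 72 and x + 5y = 63.
Solving simultaneously gives x = 13, y = 10.

x = 13, y = 10, minimum C = 1049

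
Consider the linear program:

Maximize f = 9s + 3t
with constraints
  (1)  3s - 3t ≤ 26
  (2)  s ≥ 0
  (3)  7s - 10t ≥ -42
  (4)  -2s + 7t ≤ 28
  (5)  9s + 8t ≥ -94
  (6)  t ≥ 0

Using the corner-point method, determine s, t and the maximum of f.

Extreme points and f = 9s + 3t:
  (266/15, 136/15) → f = 934/5
  (26/3, 0) → f = 78
  (0, 4) → f = 12
  (0, 0) → f = 0

At the optimal vertex, 3s - 3t = 26 and -2s + 7t = 28.
Solving simultaneously gives s = 266/15, t = 136/15.

s = 266/15, t = 136/15, maximum f = 934/5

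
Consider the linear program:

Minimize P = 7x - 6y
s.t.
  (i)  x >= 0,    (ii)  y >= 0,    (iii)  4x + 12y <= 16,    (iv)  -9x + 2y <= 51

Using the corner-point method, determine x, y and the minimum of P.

Feasible corners and P = 7x - 6y:
  (0, 0) → P = 0
  (0, 4/3) → P = -8
  (4, 0) → P = 28

x = 0, y = 4/3, minimum P = -8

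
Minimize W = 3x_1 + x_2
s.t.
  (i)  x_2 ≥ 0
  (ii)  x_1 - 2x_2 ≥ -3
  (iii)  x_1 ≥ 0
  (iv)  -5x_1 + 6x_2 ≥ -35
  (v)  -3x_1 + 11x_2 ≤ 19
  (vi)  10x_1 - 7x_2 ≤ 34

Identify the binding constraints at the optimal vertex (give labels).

(i) and (iii)

Vertices and W = 3x_1 + x_2:
  (0, 0) → W = 0
  (17/5, 0) → W = 51/5
  (0, 3/2) → W = 3/2
  (1, 2) → W = 5
  (507/89, 292/89) → W = 1813/89

The minimum is at (0, 0). Substituting into each constraint, equality holds for (i) and (iii); the remaining constraints have slack.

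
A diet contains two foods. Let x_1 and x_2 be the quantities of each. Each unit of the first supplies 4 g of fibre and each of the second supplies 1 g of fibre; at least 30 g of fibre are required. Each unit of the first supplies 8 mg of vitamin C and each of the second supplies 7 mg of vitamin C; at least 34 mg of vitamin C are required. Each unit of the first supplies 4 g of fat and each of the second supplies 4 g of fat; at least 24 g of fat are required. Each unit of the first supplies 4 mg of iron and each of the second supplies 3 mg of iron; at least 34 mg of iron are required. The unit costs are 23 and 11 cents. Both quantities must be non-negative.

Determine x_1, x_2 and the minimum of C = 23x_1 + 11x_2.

x_1 = 7, x_2 = 2, minimum C = 183

Corner points and C = 23x_1 + 11x_2:
  (0, 30) → C = 330
  (17/2, 0) → C = 391/2
  (7, 2) → C = 183
The feasible region is unbounded (it extends along (0, 1), (1, 0)), but C strictly increases along every unbounded feasible direction, so there is no improving ray and the minimum is attained at a vertex.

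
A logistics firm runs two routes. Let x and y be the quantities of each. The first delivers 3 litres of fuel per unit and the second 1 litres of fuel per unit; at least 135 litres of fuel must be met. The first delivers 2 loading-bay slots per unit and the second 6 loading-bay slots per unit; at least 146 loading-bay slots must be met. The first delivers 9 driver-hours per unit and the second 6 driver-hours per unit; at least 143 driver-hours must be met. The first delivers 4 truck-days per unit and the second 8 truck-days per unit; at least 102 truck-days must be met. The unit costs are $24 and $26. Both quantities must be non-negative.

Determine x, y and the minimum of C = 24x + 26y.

x = 83/2, y = 21/2, minimum C = 1269

Corner points and C = 24x + 26y:
  (0, 135) → C = 3510
  (73, 0) → C = 1752
  (83/2, 21/2) → C = 1269
The feasible region is unbounded (it extends along (0, 1), (1, 0)), but C strictly increases along every unbounded feasible direction, so there is no improving ray and the minimum is attained at a vertex.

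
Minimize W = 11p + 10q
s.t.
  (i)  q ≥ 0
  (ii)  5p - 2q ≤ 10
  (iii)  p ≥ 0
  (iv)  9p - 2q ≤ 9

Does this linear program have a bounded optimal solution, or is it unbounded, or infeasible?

Feasible corners and W = 11p + 10q:
  (0, 0) → W = 0
  (1, 0) → W = 11
The feasible region has finitely many vertices and no improving ray; the minimum is 0 at (0, 0).

bounded optimum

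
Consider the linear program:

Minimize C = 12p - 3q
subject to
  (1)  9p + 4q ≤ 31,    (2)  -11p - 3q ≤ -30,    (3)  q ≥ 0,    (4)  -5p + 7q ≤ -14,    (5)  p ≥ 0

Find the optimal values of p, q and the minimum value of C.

Corner points and C = 12p - 3q:
  (31/9, 0) → C = 124/3
  (273/83, 29/83) → C = 3189/83
  (14/5, 0) → C = 168/5

At the optimal vertex, q = 0 and -5p + 7q = -14.
Solving simultaneously gives p = 14/5, q = 0.

p = 14/5, q = 0, minimum C = 168/5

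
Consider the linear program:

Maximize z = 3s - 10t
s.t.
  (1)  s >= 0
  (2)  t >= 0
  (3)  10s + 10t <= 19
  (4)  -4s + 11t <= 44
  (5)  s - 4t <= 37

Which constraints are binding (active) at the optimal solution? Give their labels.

Vertices and z = 3s - 10t:
  (0, 0) → z = 0
  (0, 19/10) → z = -19
  (19/10, 0) → z = 57/10

The maximum is at (19/10, 0). Substituting into each constraint, equality holds for (2) and (3); the remaining constraints have slack.

(2) and (3)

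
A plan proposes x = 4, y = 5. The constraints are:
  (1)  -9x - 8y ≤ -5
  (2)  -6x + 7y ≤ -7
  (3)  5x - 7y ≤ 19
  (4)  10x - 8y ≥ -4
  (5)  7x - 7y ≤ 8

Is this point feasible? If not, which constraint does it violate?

Constraint (2): -6x + 7y = 11, which is not ≤ -7. All other constraints are satisfied.

not feasible — violates (2)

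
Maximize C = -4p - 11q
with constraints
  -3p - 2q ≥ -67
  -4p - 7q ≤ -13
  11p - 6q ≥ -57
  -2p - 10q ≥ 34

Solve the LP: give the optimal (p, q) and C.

Feasible corners and C = -4p - 11q:
  (443/13, -229/13) → C = 747/13
  (369/13, -118/13) → C = -178/13
  (184/13, -81/13) → C = 155/13

p = 443/13, q = -229/13, maximum C = 747/13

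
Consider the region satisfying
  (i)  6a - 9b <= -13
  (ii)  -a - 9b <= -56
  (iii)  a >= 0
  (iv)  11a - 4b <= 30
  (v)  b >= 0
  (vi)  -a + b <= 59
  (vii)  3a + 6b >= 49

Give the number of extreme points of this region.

4

Of the 21 pairwise boundary intersections, those satisfying every inequality are:
  (0, 59)
  (0, 49/6)
  (38, 97)
  (188/39, 449/78)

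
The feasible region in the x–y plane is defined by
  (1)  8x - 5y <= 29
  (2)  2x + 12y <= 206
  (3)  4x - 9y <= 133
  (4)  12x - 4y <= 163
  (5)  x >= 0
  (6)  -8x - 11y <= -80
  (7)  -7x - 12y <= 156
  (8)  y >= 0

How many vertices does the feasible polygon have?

4

Intersecting each pair of boundary lines and keeping only the points that satisfy every inequality leaves:
  (13, 15)
  (719/128, 51/16)
  (0, 103/6)
  (0, 80/11)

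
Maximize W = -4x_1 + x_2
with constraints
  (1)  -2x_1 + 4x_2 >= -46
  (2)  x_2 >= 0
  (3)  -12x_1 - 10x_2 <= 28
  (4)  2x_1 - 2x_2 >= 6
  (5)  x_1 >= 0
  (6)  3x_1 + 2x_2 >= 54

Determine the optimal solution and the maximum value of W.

x_1 = 12, x_2 = 9, maximum W = -39

Feasible corners and W = -4x_1 + x_2:
  (23, 0) → W = -92
  (18, 0) → W = -72
  (12, 9) → W = -39
The feasible region is unbounded (it extends along (2, 1), (1, 1)), but W strictly decreases along every unbounded feasible direction, so there is no improving ray and the maximum is attained at a vertex.

The optimum lies where 2x_1 - 2x_2 = 6 and 3x_1 + 2x_2 = 54.
Solving simultaneously gives x_1 = 12, x_2 = 9.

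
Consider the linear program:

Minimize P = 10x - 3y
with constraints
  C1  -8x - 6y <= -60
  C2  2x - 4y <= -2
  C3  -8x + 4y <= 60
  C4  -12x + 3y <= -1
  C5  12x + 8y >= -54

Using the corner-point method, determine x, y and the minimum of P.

Extreme points and P = 10x - 3y:
  (57/11, 34/11) → P = 468/11
  (31/16, 89/12) → P = -23/8
  (23/3, 91/3) → P = -43/3
The feasible region is unbounded (it extends along (2, 1), (1, 2)), but P strictly increases along every unbounded feasible direction, so there is no improving ray and the minimum is attained at a vertex.

x = 23/3, y = 91/3, minimum P = -43/3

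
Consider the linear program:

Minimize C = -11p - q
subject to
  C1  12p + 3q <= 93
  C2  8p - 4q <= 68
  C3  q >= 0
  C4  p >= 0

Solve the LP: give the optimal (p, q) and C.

Extreme points and C = -11p - q:
  (31/4, 0) → C = -341/4
  (0, 31) → C = -31
  (0, 0) → C = 0

The binding constraints are 12p + 3q = 93 and q = 0.
Solving simultaneously gives p = 31/4, q = 0.

p = 31/4, q = 0, minimum C = -341/4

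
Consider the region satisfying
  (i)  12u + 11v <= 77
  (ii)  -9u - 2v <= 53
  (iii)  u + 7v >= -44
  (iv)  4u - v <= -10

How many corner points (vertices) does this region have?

4

Pairwise boundary intersections that survive every other constraint:
  (-737/75, 443/25)
  (-33/56, 107/14)
  (-283/61, -343/61)
  (-114/29, -166/29)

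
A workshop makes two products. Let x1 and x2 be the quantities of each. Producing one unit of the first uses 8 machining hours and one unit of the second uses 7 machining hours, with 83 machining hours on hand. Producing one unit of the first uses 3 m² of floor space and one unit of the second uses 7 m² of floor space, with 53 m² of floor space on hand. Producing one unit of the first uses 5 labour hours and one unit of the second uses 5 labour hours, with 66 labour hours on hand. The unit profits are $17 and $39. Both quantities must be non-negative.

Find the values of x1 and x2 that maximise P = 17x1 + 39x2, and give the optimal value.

x1 = 6, x2 = 5, maximum P = 297

Feasible corners and P = 17x1 + 39x2:
  (0, 0) → P = 0
  (0, 53/7) → P = 2067/7
  (83/8, 0) → P = 1411/8
  (6, 5) → P = 297

At the optimal vertex, 8x1 + 7x2 = 83 and 3x1 + 7x2 = 53.
Solving simultaneously gives x1 = 6, x2 = 5.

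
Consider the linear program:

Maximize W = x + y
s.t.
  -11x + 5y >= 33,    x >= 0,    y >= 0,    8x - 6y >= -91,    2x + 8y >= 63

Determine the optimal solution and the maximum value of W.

x = 257/26, y = 737/26, maximum W = 497/13

Corner points and W = x + y:
  (257/26, 737/26) → W = 497/13
  (51/98, 759/98) → W = 405/49
  (0, 91/6) → W = 91/6
  (0, 63/8) → W = 63/8

The optimum lies where -11x + 5y = 33 and 8x - 6y = -91.
Solving simultaneously gives x = 257/26, y = 737/26.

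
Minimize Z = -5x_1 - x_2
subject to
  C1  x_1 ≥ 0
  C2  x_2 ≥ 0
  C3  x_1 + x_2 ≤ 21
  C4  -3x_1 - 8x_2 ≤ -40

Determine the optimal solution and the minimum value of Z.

x_1 = 21, x_2 = 0, minimum Z = -105

Corner points and Z = -5x_1 - x_2:
  (0, 21) → Z = -21
  (0, 5) → Z = -5
  (21, 0) → Z = -105
  (40/3, 0) → Z = -200/3

At the optimal vertex, x_2 = 0 and x_1 + x_2 = 21.
Solving simultaneously gives x_1 = 21, x_2 = 0.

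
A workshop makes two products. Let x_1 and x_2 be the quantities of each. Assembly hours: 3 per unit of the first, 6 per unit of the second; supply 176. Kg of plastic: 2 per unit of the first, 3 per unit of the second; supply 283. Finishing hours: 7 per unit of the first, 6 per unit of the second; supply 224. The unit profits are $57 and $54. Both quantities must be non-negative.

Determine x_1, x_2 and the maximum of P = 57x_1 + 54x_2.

x_1 = 12, x_2 = 70/3, maximum P = 1944

Feasible corners and P = 57x_1 + 54x_2:
  (0, 0) → P = 0
  (0, 88/3) → P = 1584
  (32, 0) → P = 1824
  (12, 70/3) → P = 1944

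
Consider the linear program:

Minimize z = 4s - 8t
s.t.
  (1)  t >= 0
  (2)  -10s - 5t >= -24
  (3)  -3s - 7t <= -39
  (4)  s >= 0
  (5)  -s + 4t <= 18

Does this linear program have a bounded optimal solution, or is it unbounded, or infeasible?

infeasible

The boundaries t = 0 and -10s - 5t = -24 meet at (12/5, 0), but that point violates -3s - 7t ≤ -39. Every candidate vertex is excluded by some other constraint, so the feasible region is empty.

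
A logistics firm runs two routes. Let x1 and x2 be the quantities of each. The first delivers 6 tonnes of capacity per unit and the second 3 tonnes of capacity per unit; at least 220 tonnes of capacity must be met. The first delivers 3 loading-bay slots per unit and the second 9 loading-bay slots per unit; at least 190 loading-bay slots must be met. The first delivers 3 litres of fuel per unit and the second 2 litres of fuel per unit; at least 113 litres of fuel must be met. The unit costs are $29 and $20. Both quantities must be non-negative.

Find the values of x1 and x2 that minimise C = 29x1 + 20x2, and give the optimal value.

Feasible corners and C = 29x1 + 20x2:
  (0, 220/3) → C = 4400/3
  (190/3, 0) → C = 5510/3
  (94/3, 32/3) → C = 1122
The feasible region is unbounded (it extends along (0, 1), (1, 0)), but C strictly increases along every unbounded feasible direction, so there is no improving ray and the minimum is attained at a vertex.

The optimum lies where 6x1 + 3x2 = 220 and 3x1 + 9x2 = 190.
Solving simultaneously gives x1 = 94/3, x2 = 32/3.

x1 = 94/3, x2 = 32/3, minimum C = 1122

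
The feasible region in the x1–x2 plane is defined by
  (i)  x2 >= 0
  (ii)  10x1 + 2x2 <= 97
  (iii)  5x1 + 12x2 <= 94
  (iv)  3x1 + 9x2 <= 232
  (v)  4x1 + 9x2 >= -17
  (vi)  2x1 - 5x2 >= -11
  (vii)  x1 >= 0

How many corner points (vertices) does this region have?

The feasible vertices (each the meet of two boundaries and inside every other half-plane) are:
  (97/10, 0)
  (0, 0)
  (488/55, 91/22)
  (338/49, 243/49)
  (0, 11/5)

5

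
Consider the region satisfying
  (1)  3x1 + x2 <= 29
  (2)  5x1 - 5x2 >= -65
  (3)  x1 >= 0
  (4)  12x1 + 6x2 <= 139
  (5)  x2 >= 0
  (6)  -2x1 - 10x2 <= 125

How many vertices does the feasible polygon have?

5

Intersecting each pair of boundary lines and keeping only the points that satisfy every inequality leaves:
  (35/6, 23/2)
  (29/3, 0)
  (0, 13)
  (61/18, 295/18)
  (0, 0)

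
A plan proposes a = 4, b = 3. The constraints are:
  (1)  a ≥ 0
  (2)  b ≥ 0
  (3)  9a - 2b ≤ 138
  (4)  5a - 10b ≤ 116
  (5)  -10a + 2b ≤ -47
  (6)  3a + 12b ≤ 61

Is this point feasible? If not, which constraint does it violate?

Constraint (5): -10a + 2b = -34, which is not ≤ -47. All other constraints are satisfied.

not feasible — violates (5)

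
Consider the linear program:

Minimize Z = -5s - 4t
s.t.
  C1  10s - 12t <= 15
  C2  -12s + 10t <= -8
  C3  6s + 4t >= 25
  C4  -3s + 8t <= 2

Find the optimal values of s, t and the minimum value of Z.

s = 36/11, t = 65/44, minimum Z = -245/11

The binding constraints are 10s - 12t = 15 and -3s + 8t = 2.
Solving simultaneously gives s = 36/11, t = 65/44.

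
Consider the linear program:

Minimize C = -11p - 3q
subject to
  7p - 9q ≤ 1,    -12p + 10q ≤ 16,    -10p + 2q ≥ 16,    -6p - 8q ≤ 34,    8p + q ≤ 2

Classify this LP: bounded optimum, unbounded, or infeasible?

bounded optimum

Corner points and C = -11p - 3q:
  (-73/38, -61/38) → C = 493/19
  (-149/55, -122/55) → C = 401/11
  (-32/19, -8/19) → C = 376/19
  (-3, -2) → C = 39
The feasible region has finitely many vertices and no improving ray; the minimum is 376/19 at (-32/19, -8/19).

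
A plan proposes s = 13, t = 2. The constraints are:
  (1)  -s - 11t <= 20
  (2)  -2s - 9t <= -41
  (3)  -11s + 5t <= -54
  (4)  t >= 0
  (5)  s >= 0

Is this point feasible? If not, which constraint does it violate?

(1): -35 ≤ 20 ✓
(2): -44 ≤ -41 ✓
(3): -133 ≤ -54 ✓
(4): 2 ≥ 0 ✓
(5): 13 ≥ 0 ✓

feasible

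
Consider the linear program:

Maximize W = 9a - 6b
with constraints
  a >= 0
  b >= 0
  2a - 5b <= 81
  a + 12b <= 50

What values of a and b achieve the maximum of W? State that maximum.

a = 1222/29, b = 19/29, maximum W = 10884/29

Corner points and W = 9a - 6b:
  (0, 0) → W = 0
  (0, 25/6) → W = -25
  (81/2, 0) → W = 729/2
  (1222/29, 19/29) → W = 10884/29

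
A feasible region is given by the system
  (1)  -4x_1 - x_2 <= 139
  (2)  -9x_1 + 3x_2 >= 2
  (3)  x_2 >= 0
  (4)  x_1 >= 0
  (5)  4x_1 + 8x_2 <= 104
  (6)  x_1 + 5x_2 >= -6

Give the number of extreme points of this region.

The feasible vertices (each the meet of two boundaries and inside every other half-plane) are:
  (0, 2/3)
  (74/21, 236/21)
  (0, 13)

3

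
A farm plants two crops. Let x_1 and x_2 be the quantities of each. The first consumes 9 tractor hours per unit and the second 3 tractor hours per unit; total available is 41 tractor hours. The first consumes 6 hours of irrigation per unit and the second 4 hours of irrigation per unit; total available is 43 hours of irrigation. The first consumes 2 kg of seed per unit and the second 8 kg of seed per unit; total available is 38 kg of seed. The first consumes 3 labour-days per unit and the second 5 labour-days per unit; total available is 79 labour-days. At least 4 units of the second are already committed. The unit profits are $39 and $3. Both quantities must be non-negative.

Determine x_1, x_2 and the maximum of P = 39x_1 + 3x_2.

Feasible corners and P = 39x_1 + 3x_2:
  (0, 19/4) → P = 57/4
  (0, 4) → P = 12
  (3, 4) → P = 129

x_1 = 3, x_2 = 4, maximum P = 129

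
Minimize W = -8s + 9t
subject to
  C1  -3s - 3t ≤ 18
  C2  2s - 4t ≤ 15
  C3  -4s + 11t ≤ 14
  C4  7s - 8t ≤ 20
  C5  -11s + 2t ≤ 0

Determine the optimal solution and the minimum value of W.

s = 332/45, t = 178/45, minimum W = -1054/45

Corner points and W = -8s + 9t:
  (332/45, 178/45) → W = -1054/45
  (28/113, 154/113) → W = 1162/113
  (-20/37, -110/37) → W = -830/37

The optimum lies where -4s + 11t = 14 and 7s - 8t = 20.
Solving simultaneously gives s = 332/45, t = 178/45.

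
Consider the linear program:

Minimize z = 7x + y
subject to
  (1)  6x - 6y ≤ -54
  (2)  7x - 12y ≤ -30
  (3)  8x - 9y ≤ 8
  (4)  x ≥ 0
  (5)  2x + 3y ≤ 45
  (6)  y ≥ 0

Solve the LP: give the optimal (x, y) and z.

Feasible corners and z = 7x + y:
  (0, 9) → z = 9
  (18/5, 63/5) → z = 189/5
  (0, 15) → z = 15

x = 0, y = 9, minimum z = 9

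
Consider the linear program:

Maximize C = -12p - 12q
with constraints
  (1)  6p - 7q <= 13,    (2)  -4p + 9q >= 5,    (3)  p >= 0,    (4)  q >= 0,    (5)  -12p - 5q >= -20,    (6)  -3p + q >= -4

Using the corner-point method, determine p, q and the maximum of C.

p = 0, q = 5/9, maximum C = -20/3

Extreme points and C = -12p - 12q:
  (0, 5/9) → C = -20/3
  (155/128, 35/32) → C = -885/32
  (0, 4) → C = -48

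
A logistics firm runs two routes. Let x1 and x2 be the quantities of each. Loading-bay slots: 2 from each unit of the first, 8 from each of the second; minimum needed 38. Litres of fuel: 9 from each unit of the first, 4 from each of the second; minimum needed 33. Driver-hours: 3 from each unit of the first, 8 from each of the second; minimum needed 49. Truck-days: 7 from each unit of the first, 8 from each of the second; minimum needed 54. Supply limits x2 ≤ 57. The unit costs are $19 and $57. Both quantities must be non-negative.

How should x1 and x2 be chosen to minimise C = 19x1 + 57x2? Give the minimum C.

x1 = 11, x2 = 2, minimum C = 323

Extreme points and C = 19x1 + 57x2:
  (0, 33/4) → C = 1881/4
  (0, 57) → C = 3249
  (19, 0) → C = 361
  (11, 2) → C = 323
  (12/11, 255/44) → C = 15447/44
  (5/4, 181/32) → C = 11077/32
The feasible region is unbounded (it extends along (1, 0)), but C strictly increases along every unbounded feasible direction, so there is no improving ray and the minimum is attained at a vertex.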